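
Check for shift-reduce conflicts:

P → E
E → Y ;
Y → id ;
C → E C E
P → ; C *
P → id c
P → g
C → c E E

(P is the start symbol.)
Augment with P' → P and build the canonical LR(0) collection (I0 = CLOSURE({[P' → . P]}), then GOTO on every symbol after a dot until no new states appear). It has 19 states:
  I0: { [E → . Y ;], [P → . ; C *], [P → . E], [P → . g], [P → . id c], [P' → . P], [Y → . id ;] }  — shift
  I1: { [C → . E C E], [C → . c E E], [E → . Y ;], [P → ; . C *], [Y → . id ;] }  — shift
  I2: { [P → E .] }  — reduce
  I3: { [P' → P .] }  — accept
  I4: { [E → Y . ;] }  — shift
  I5: { [P → g .] }  — reduce
  I6: { [P → id . c], [Y → id . ;] }  — shift
  I7: { [Y → id ; .] }  — reduce
  I8: { [P → id c .] }  — reduce
  I9: { [E → Y ; .] }  — reduce
  I10: { [P → ; C . *] }  — shift
  I11: { [C → . E C E], [C → . c E E], [C → E . C E], [E → . Y ;], [Y → . id ;] }  — shift
  I12: { [C → c . E E], [E → . Y ;], [Y → . id ;] }  — shift
  I13: { [Y → id . ;] }  — shift
  I14: { [C → c E . E], [E → . Y ;], [Y → . id ;] }  — shift
  I15: { [C → c E E .] }  — reduce
  I16: { [C → E C . E], [E → . Y ;], [Y → . id ;] }  — shift
  I17: { [C → E C E .] }  — reduce
  I18: { [P → ; C * .] }  — reduce

No state contains both a complete item and a shift item.

Answer: No shift-reduce conflicts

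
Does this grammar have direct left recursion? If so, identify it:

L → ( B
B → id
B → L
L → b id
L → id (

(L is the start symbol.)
No direct left recursion

Direct left recursion occurs when N → N α for some non-terminal N (the right-hand side begins with the left-hand side itself).

L → ( B: starts with '('
B → id: starts with id
B → L: starts with L
L → b id: starts with b
L → id (: starts with id

No direct left recursion found.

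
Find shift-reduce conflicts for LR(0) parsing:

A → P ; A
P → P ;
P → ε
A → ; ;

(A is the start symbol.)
A shift-reduce conflict occurs when an LR(0) state has both:
  - a complete (reduce) item [A → α .] (dot at the end), and
  - a shift item [B → β . c γ] (dot before a terminal).

Augment with A' → A and build the canonical LR(0) collection (I0 = CLOSURE({[A' → . A]}), then GOTO on every symbol after a dot until no new states appear). It has 7 states:
  I0: { [A → . ; ;], [A → . P ; A], [A' → . A], [P → . P ;], [P → .] }  — shift, reduce
  I1: { [A → ; . ;] }  — shift
  I2: { [A' → A .] }  — accept
  I3: { [A → P . ; A], [P → P . ;] }  — shift
  I4: { [A → . ; ;], [A → . P ; A], [A → P ; . A], [P → . P ;], [P → .], [P → P ; .] }  — shift, 2 reduces
  I5: { [A → P ; A .] }  — reduce
  I6: { [A → ; ; .] }  — reduce

I0 contains reduce item [P → .] and shift item [A → . ; ;] — shift-reduce conflict.
I4 contains reduce items [P → .], [P → P ; .] and shift item [A → . ; ;] — shift-reduce conflict.

Answer: Yes — I0: [P → .] vs [A → . ; ;]; I4: [P → .] vs [A → . ; ;]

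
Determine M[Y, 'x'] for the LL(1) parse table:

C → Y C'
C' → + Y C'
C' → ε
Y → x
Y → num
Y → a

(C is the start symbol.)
To find M[Y, 'x'], we find productions for Y where 'x' is in the predict set (PREDICT(N → α) = (FIRST(α) \ {ε}) ∪ (FOLLOW(N) if α ⇒* ε)).

Y → x: PREDICT = { 'x' }
  'x' is in predict set, so this production goes in M[Y, 'x']
Y → num: PREDICT = { 'num' }
Y → a: PREDICT = { 'a' }

M[Y, 'x'] = Y → x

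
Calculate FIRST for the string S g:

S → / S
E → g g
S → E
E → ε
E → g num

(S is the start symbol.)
FIRST sets of the non-terminals involved (from the grammar, by fixed-point iteration):
  FIRST(S) = { '/', 'g', ε }

To compute FIRST(S g), process the symbols left to right:
Symbol S is a non-terminal. Add FIRST(S) \ {ε} = { '/', 'g' }
S is nullable (ε ∈ FIRST(S)), continue to the next symbol.
Symbol g is a terminal. Add 'g' and stop.
FIRST(S g) = { '/', 'g' }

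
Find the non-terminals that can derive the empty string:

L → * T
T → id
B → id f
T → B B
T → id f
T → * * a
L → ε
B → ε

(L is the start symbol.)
A non-terminal is nullable if it can derive ε (the empty string): either it has an ε-production, or it has a production whose right-hand side consists entirely of nullable non-terminals.

ε-productions: L → ε, B → ε
So L, B are immediately nullable.
T → B B: every symbol on the right is nullable, so T is nullable too.
Every non-terminal is now nullable.
Nullable = { 'B', 'L', 'T' }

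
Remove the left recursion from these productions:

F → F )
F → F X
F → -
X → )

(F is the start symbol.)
F → - F'
F' → ) F'
F' → X F'
F' → ε
X → )

F is directly left-recursive. The standard transformation for
  A → A α₁ | ... | A α_m | β₁ | ... | β_n
is
  A  → β₁ A' | ... | β_n A'
  A' → α₁ A' | ... | α_m A' | ε

F → - becomes F → - F'
F → F ) becomes F' → ) F'
F → F X becomes F' → X F'
Add F' → ε

Productions for other non-terminals are unchanged:
  X → )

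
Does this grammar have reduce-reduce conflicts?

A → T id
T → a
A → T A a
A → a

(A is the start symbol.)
A reduce-reduce conflict occurs when an LR(0) state has two complete items [A → α .] and [B → β .] — both call for a reduction, and with no lookahead the parser cannot choose between them.

Augment with A' → A and build the canonical LR(0) collection (I0 = CLOSURE({[A' → . A]}), then GOTO on every symbol after a dot until no new states appear). It has 7 states:
  I0: { [A → . T A a], [A → . T id], [A → . a], [A' → . A], [T → . a] }  — shift
  I1: { [A' → A .] }  — accept
  I2: { [A → . T A a], [A → . T id], [A → . a], [A → T . A a], [A → T . id], [T → . a] }  — shift
  I3: { [A → a .], [T → a .] }  — 2 reduces
  I4: { [A → T A . a] }  — shift
  I5: { [A → T id .] }  — reduce
  I6: { [A → T A a .] }  — reduce

I3 contains complete items [A → a .], [T → a .] — reduce-reduce conflict.

Answer: Yes — I3: [A → a .] vs [T → a .]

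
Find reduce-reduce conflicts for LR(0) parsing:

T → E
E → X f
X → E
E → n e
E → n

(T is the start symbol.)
Augment with T' → T and build the canonical LR(0) collection (I0 = CLOSURE({[T' → . T]}), then GOTO on every symbol after a dot until no new states appear). It has 7 states:
  I0: { [E → . X f], [E → . n e], [E → . n], [T → . E], [T' → . T], [X → . E] }  — shift
  I1: { [T → E .], [X → E .] }  — 2 reduces
  I2: { [T' → T .] }  — accept
  I3: { [E → X . f] }  — shift
  I4: { [E → n . e], [E → n .] }  — shift, reduce
  I5: { [E → n e .] }  — reduce
  I6: { [E → X f .] }  — reduce

I1 contains complete items [T → E .], [X → E .] — reduce-reduce conflict.

Answer: Yes — I1: [T → E .] vs [X → E .]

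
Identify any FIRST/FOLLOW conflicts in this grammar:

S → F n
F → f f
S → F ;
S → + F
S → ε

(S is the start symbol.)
A FIRST/FOLLOW conflict occurs when a non-terminal N has a nullable alternative N → β (β ⇒* ε) and another alternative N → α with FIRST(α) ∩ FOLLOW(N) ≠ ∅: on such a lookahead the parser cannot decide between expanding α and letting N vanish via β.

Nullable non-terminals: S.
FIRST sets used below: FIRST(F) = { 'f' }

S: nullable alternative(s) S → ε; FOLLOW(S) = { $ }
  S → F n: FIRST \ {ε} = { 'f' } — disjoint from FOLLOW(S)
  S → F ;: FIRST \ {ε} = { 'f' } — disjoint from FOLLOW(S)
  S → + F: FIRST \ {ε} = { '+' } — disjoint from FOLLOW(S)
  S → ε: FIRST \ {ε} = { } — this is the only nullable alternative, skip

F has no nullable alternative, so no FIRST/FOLLOW check is needed there.

No FIRST/FOLLOW conflicts found.

Answer: No FIRST/FOLLOW conflicts.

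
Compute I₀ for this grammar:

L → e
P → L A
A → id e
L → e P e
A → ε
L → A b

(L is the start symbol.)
{ [A → . id e], [A → .], [L → . A b], [L → . e P e], [L → . e], [L' → . L] }

First, augment the grammar with L' → L
I₀ = CLOSURE({ [L' → . L] }):
  [L' → . L] has the dot before L: add [L → . e], [L → . e P e], [L → . A b]
  [L → . A b] has the dot before A: add [A → . id e], [A → .]
No further items can be added.

I₀ = { [A → . id e], [A → .], [L → . A b], [L → . e P e], [L → . e], [L' → . L] }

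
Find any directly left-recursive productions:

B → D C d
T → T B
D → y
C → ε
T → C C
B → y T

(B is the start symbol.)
Yes, T is left-recursive

Direct left recursion occurs when N → N α for some non-terminal N (the right-hand side begins with the left-hand side itself).

B → D C d: starts with D
T → T B: LEFT RECURSIVE (starts with T)
D → y: starts with y
C → ε: starts with ε
T → C C: starts with C
B → y T: starts with y

The grammar has direct left recursion on: T.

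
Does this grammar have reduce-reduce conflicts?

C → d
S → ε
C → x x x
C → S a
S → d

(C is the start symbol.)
A reduce-reduce conflict occurs when an LR(0) state has two complete items [A → α .] and [B → β .] — both call for a reduction, and with no lookahead the parser cannot choose between them.

Augment with C' → C and build the canonical LR(0) collection (I0 = CLOSURE({[C' → . C]}), then GOTO on every symbol after a dot until no new states appear). It has 8 states:
  I0: { [C → . S a], [C → . d], [C → . x x x], [C' → . C], [S → . d], [S → .] }  — shift, reduce
  I1: { [C' → C .] }  — accept
  I2: { [C → S . a] }  — shift
  I3: { [C → d .], [S → d .] }  — 2 reduces
  I4: { [C → x . x x] }  — shift
  I5: { [C → x x . x] }  — shift
  I6: { [C → x x x .] }  — reduce
  I7: { [C → S a .] }  — reduce

I3 contains complete items [C → d .], [S → d .] — reduce-reduce conflict.

Answer: Yes — I3: [C → d .] vs [S → d .]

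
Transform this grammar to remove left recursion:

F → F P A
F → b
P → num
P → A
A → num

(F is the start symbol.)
F is directly left-recursive. The standard transformation for
  A → A α₁ | ... | A α_m | β₁ | ... | β_n
is
  A  → β₁ A' | ... | β_n A'
  A' → α₁ A' | ... | α_m A' | ε

F → b becomes F → b F'
F → F P A becomes F' → P A F'
Add F' → ε

Productions for other non-terminals are unchanged:
  P → num
  P → A
  A → num

Resulting grammar:
F → b F'
F' → P A F'
F' → ε
P → num
P → A
A → num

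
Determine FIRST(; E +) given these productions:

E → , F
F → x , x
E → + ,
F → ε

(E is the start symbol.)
To compute FIRST(; E +), process the symbols left to right:
Symbol ; is a terminal. Add ';' and stop.
FIRST(; E +) = { ';' }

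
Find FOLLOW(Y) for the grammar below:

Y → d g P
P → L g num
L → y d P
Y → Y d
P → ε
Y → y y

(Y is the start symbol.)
To compute FOLLOW(Y), find every occurrence of Y on a right-hand side N → α Y β: add FIRST(β) \ {ε}, and if β is empty or nullable also add FOLLOW(N). Iterate to a fixed point.

Y is the start symbol, so $ ∈ FOLLOW(Y).
In Y → Y d: Y is followed by d, add FIRST(d) \ {ε} = { 'd' }

Taking the union: FOLLOW(Y) = { $, 'd' }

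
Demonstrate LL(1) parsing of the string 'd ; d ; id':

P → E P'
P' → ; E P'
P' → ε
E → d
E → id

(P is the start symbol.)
LL(1) parsing maintains a stack (initially the start symbol over $) and the input. At each step: if the stack top is a terminal, match it against the current input token; if it is a non-terminal N, replace it with the RHS of M[N, lookahead] (the unique production whose predict set contains the lookahead).

Stack is shown with the top on the left.

Stack     Input         Action
------------------------------
P $       d ; d ; id $  output P → E P'
E P' $    d ; d ; id $  output E → d
d P' $    d ; d ; id $  match 'd'
P' $      ; d ; id $    output P' → ; E P'
; E P' $  ; d ; id $    match ';'
E P' $    d ; id $      output E → d
d P' $    d ; id $      match 'd'
P' $      ; id $        output P' → ; E P'
; E P' $  ; id $        match ';'
E P' $    id $          output E → id
id P' $   id $          match 'id'
P' $      $             output P' → ε
$         $             accept

The string is accepted.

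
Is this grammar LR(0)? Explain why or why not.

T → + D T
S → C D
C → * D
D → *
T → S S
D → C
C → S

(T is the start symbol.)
Augment with T' → T and build the canonical LR(0) collection (I0 = CLOSURE({[T' → . T]}), then GOTO on every symbol after a dot until no new states appear). It has 14 states:
  I0: { [C → . * D], [C → . S], [S → . C D], [T → . + D T], [T → . S S], [T' → . T] }  — shift
  I1: { [C → * . D], [C → . * D], [C → . S], [D → . *], [D → . C], [S → . C D] }  — shift
  I2: { [C → . * D], [C → . S], [D → . *], [D → . C], [S → . C D], [T → + . D T] }  — shift
  I3: { [C → . * D], [C → . S], [D → . *], [D → . C], [S → . C D], [S → C . D] }  — shift
  I4: { [C → . * D], [C → . S], [C → S .], [S → . C D], [T → S . S] }  — shift, reduce
  I5: { [T' → T .] }  — accept
  I6: { [C → S .], [T → S S .] }  — 2 reduces
  I7: { [C → * . D], [C → . * D], [C → . S], [D → * .], [D → . *], [D → . C], [S → . C D] }  — shift, reduce
  I8: { [C → . * D], [C → . S], [D → . *], [D → . C], [D → C .], [S → . C D], [S → C . D] }  — shift, reduce
  I9: { [S → C D .] }  — reduce
  I10: { [C → S .] }  — reduce
  I11: { [C → * D .] }  — reduce
  I12: { [C → . * D], [C → . S], [S → . C D], [T → + D . T], [T → . + D T], [T → . S S] }  — shift
  I13: { [T → + D T .] }  — reduce

Conflict in state I4:
  Shift-reduce conflict between [C → S .] and [C → . * D]
So the grammar is NOT LR(0).

Answer: No. Shift-reduce conflict between [C → S .] and [C → . * D]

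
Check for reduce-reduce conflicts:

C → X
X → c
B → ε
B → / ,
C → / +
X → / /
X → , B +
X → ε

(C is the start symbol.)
No reduce-reduce conflicts

Augment with C' → C and build the canonical LR(0) collection (I0 = CLOSURE({[C' → . C]}), then GOTO on every symbol after a dot until no new states appear). It has 12 states:
  I0: { [C → . / +], [C → . X], [C' → . C], [X → . , B +], [X → . / /], [X → . c], [X → .] }  — shift, reduce
  I1: { [B → . / ,], [B → .], [X → , . B +] }  — shift, reduce
  I2: { [C → / . +], [X → / . /] }  — shift
  I3: { [C' → C .] }  — accept
  I4: { [C → X .] }  — reduce
  I5: { [X → c .] }  — reduce
  I6: { [C → / + .] }  — reduce
  I7: { [X → / / .] }  — reduce
  I8: { [B → / . ,] }  — shift
  I9: { [X → , B . +] }  — shift
  I10: { [X → , B + .] }  — reduce
  I11: { [B → / , .] }  — reduce

No state contains more than one complete item.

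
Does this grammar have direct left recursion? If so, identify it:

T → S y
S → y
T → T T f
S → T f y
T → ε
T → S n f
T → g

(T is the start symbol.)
Yes, T is left-recursive

T → S y: starts with S
S → y: starts with y
T → T T f: LEFT RECURSIVE (starts with T)
S → T f y: starts with T
T → ε: starts with ε
T → S n f: starts with S
T → g: starts with g

The grammar has direct left recursion on: T.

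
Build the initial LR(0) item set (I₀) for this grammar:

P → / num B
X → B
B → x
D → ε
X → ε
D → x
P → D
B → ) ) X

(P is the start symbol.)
{ [D → . x], [D → .], [P → . / num B], [P → . D], [P' → . P] }

First, augment the grammar with P' → P
I₀ = CLOSURE({ [P' → . P] }):
  [P' → . P] has the dot before P: add [P → . / num B], [P → . D]
  [P → . D] has the dot before D: add [D → .], [D → . x]
No further items can be added.

I₀ = { [D → . x], [D → .], [P → . / num B], [P → . D], [P' → . P] }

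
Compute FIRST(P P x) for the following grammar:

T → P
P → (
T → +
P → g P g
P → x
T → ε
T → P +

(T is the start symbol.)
FIRST sets of the non-terminals involved (from the grammar, by fixed-point iteration):
  FIRST(P) = { '(', 'g', 'x' }

To compute FIRST(P P x), process the symbols left to right:
Symbol P is a non-terminal. Add FIRST(P) \ {ε} = { '(', 'g', 'x' }
P is not nullable (ε ∉ FIRST(P)), so stop here.
FIRST(P P x) = { '(', 'g', 'x' }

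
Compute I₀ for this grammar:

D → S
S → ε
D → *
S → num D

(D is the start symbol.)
{ [D → . *], [D → . S], [D' → . D], [S → . num D], [S → .] }

First, augment the grammar with D' → D
I₀ = CLOSURE({ [D' → . D] }):
  [D' → . D] has the dot before D: add [D → . S], [D → . *]
  [D → . S] has the dot before S: add [S → .], [S → . num D]
No further items can be added.

I₀ = { [D → . *], [D → . S], [D' → . D], [S → . num D], [S → .] }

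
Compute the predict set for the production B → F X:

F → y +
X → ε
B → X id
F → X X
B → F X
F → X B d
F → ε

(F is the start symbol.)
PREDICT(B → F X) = (FIRST(RHS) \ {ε}) ∪ (FOLLOW(B) if ε ∈ FIRST(RHS), i.e. RHS ⇒* ε)
FIRST(F) = { 'd', 'id', 'y', ε }
FIRST(X) = { ε }
FIRST(F X) = { 'd', 'id', 'y', ε }
ε ∈ FIRST(F X) (the right-hand side is nullable), so add FOLLOW(B) = { 'd' }
PREDICT(B → F X) = { 'd', 'id', 'y' }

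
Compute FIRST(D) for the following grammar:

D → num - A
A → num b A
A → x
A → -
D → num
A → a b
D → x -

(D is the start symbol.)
{ 'num', 'x' }

To compute FIRST(D), examine every production with D on the left-hand side, reading each right-hand side left to right until a non-nullable symbol is reached.

From D → num - A:
  - num is a terminal: add 'num' and stop
From D → num:
  - num is a terminal: add 'num' and stop
From D → x -:
  - x is a terminal: add 'x' and stop

Collecting: FIRST(D) = { 'num', 'x' }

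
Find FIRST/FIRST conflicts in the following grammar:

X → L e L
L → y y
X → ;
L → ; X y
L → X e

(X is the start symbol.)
A FIRST/FIRST conflict occurs when two productions N → α and N → β for the same non-terminal have FIRST(α) ∩ FIRST(β) ≠ ∅ (with ε ∈ FIRST of a nullable right-hand side, so two nullable alternatives also conflict).

FIRST sets of the non-terminals at (or reachable through a nullable prefix from) the front of some alternative:
  FIRST(L) = { ';', 'y' }
  FIRST(X) = { ';', 'y' }

Productions for X:
  X → L e L: FIRST = { ';', 'y' }
  X → ;: FIRST = { ';' }
Productions for L:
  L → y y: FIRST = { 'y' }
  L → ; X y: FIRST = { ';' }
  L → X e: FIRST = { ';', 'y' }

Conflict for X: X → L e L and X → ;
  Overlap: { ';' }
Conflict for L: L → y y and L → X e
  Overlap: { 'y' }
Conflict for L: L → ; X y and L → X e
  Overlap: { ';' }

Answer: Yes. X → L e L / X → ';' on { ';' }; L → y y / L → X e on { 'y' }; L → ';' X y / L → X e on { ';' }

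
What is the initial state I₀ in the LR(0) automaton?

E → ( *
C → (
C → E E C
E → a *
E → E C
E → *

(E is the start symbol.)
{ [E → . ( *], [E → . *], [E → . E C], [E → . a *], [E' → . E] }

First, augment the grammar with E' → E
I₀ = CLOSURE({ [E' → . E] }):
  [E' → . E] has the dot before E: add [E → . ( *], [E → . a *], [E → . E C], [E → . *]
No further items can be added.

I₀ = { [E → . ( *], [E → . *], [E → . E C], [E → . a *], [E' → . E] }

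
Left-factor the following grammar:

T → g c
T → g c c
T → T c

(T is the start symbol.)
Left-factoring transforms A → αβ₁ | αβ₂ into A → αA' and A' → β₁ | β₂
(α is the longest common prefix among the alternatives). Repeat until
no nonterminal has two alternatives with a common prefix.

Round 1: T has alternatives sharing prefix 'g c'. Introduce T': T → g c T'
  Add: T' → ε
  Add: T' → c

No remaining common prefixes — done.

Resulting grammar:
T → g c T'
T' → ε
T' → c
T → T c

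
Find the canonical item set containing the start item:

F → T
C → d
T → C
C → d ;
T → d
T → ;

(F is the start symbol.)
{ [C → . d ;], [C → . d], [F → . T], [F' → . F], [T → . ;], [T → . C], [T → . d] }

First, augment the grammar with F' → F
I₀ = CLOSURE({ [F' → . F] }):
  [F' → . F] has the dot before F: add [F → . T]
  [F → . T] has the dot before T: add [T → . C], [T → . d], [T → . ;]
  [T → . C] has the dot before C: add [C → . d], [C → . d ;]
No further items can be added.

I₀ = { [C → . d ;], [C → . d], [F → . T], [F' → . F], [T → . ;], [T → . C], [T → . d] }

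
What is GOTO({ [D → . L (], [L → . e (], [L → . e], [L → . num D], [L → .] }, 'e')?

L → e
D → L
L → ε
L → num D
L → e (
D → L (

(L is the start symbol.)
{ [L → e . (], [L → e .] }

GOTO(I, 'e') = CLOSURE({ [A → αX.β] : [A → α.Xβ] ∈ I, X = 'e' })

Items with dot before 'e', with the dot advanced:
  [L → . e] → [L → e .]
  [L → . e (] → [L → e . (]
Closure adds nothing (no advanced item has the dot before a non-terminal).

GOTO = { [L → e . (], [L → e .] }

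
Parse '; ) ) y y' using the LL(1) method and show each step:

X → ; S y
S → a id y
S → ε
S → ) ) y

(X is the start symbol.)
Stack is shown with the top on the left.

Stack      Input        Action
------------------------------
X $        ; ) ) y y $  output X → ; S y
; S y $    ; ) ) y y $  match ';'
S y $      ) ) y y $    output S → ) ) y
) ) y y $  ) ) y y $    match ')'
) y y $    ) y y $      match ')'
y y $      y y $        match 'y'
y $        y $          match 'y'
$          $            accept

The string is accepted.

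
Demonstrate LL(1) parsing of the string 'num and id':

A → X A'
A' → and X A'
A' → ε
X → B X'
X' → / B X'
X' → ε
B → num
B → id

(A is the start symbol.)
LL(1) parsing maintains a stack (initially the start symbol over $) and the input. At each step: if the stack top is a terminal, match it against the current input token; if it is a non-terminal N, replace it with the RHS of M[N, lookahead] (the unique production whose predict set contains the lookahead).

Stack is shown with the top on the left.

Stack        Input         Action
---------------------------------
A $          num and id $  output A → X A'
X A' $       num and id $  output X → B X'
B X' A' $    num and id $  output B → num
num X' A' $  num and id $  match 'num'
X' A' $      and id $      output X' → ε
A' $         and id $      output A' → and X A'
and X A' $   and id $      match 'and'
X A' $       id $          output X → B X'
B X' A' $    id $          output B → id
id X' A' $   id $          match 'id'
X' A' $      $             output X' → ε
A' $         $             output A' → ε
$            $             accept

The string is accepted.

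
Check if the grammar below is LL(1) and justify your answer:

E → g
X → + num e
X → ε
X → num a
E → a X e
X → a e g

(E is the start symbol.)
A grammar is LL(1) if for each non-terminal N with multiple productions, the predict sets of those productions are pairwise disjoint, where PREDICT(N → α) = (FIRST(α) \ {ε}) ∪ (FOLLOW(N) if α ⇒* ε).

Relevant sets:
  FOLLOW(X) = { 'e' }

For E:
  PREDICT(E → g) = { 'g' }
  PREDICT(E → a X e) = { 'a' }
For X:
  PREDICT(X → '+' num e) = { '+' }
  PREDICT(X → ε) = { 'e' }
  PREDICT(X → num a) = { 'num' }
  PREDICT(X → a e g) = { 'a' }

All predict sets are disjoint. The grammar IS LL(1).

Answer: Yes, the grammar is LL(1).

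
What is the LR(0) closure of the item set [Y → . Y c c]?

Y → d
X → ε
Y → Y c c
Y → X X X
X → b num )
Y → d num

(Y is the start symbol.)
{ [X → . b num )], [X → .], [Y → . X X X], [Y → . Y c c], [Y → . d num], [Y → . d] }

To compute CLOSURE, for each item [A → α.Bβ] where B is a non-terminal, add [B → .γ] for all productions B → γ; repeat for the newly added items until nothing changes.

Start with: [Y → . Y c c]
  [Y → . Y c c] has the dot before Y: add [Y → . d], [Y → . X X X], [Y → . d num]
  [Y → . X X X] has the dot before X: add [X → .], [X → . b num )]
No further items can be added.

CLOSURE = { [X → . b num )], [X → .], [Y → . X X X], [Y → . Y c c], [Y → . d num], [Y → . d] }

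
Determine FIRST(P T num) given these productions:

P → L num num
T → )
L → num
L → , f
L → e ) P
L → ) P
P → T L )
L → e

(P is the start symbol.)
FIRST sets of the non-terminals involved (from the grammar, by fixed-point iteration):
  FIRST(P) = { ')', ',', 'e', 'num' }

To compute FIRST(P T num), process the symbols left to right:
Symbol P is a non-terminal. Add FIRST(P) \ {ε} = { ')', ',', 'e', 'num' }
P is not nullable (ε ∉ FIRST(P)), so stop here.
FIRST(P T num) = { ')', ',', 'e', 'num' }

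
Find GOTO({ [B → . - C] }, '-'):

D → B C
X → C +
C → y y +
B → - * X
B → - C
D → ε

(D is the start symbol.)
GOTO(I, '-') = CLOSURE({ [A → αX.β] : [A → α.Xβ] ∈ I, X = '-' })

Items with dot before '-', with the dot advanced:
  [B → . - C] → [B → - . C]
Closure of the advanced items:
  [B → - . C] has the dot before C: add [C → . y y +]

GOTO = { [B → - . C], [C → . y y +] }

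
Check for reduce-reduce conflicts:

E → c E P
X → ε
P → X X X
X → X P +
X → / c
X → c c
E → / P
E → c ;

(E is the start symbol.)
Augment with E' → E and build the canonical LR(0) collection (I0 = CLOSURE({[E' → . E]}), then GOTO on every symbol after a dot until no new states appear). It has 17 states:
  I0: { [E → . / P], [E → . c ;], [E → . c E P], [E' → . E] }  — shift
  I1: { [E → / . P], [P → . X X X], [X → . / c], [X → . X P +], [X → . c c], [X → .] }  — shift, reduce
  I2: { [E' → E .] }  — accept
  I3: { [E → . / P], [E → . c ;], [E → . c E P], [E → c . ;], [E → c . E P] }  — shift
  I4: { [E → c ; .] }  — reduce
  I5: { [E → c E . P], [P → . X X X], [X → . / c], [X → . X P +], [X → . c c], [X → .] }  — shift, reduce
  I6: { [X → / . c] }  — shift
  I7: { [E → c E P .] }  — reduce
  I8: { [P → . X X X], [P → X . X X], [X → . / c], [X → . X P +], [X → . c c], [X → .], [X → X . P +] }  — shift, reduce
  I9: { [X → c . c] }  — shift
  I10: { [X → c c .] }  — reduce
  I11: { [X → X P . +] }  — shift
  I12: { [P → . X X X], [P → X . X X], [P → X X . X], [X → . / c], [X → . X P +], [X → . c c], [X → .], [X → X . P +] }  — shift, reduce
  I13: { [P → . X X X], [P → X . X X], [P → X X . X], [P → X X X .], [X → . / c], [X → . X P +], [X → . c c], [X → .], [X → X . P +] }  — shift, 2 reduces
  I14: { [X → X P + .] }  — reduce
  I15: { [X → / c .] }  — reduce
  I16: { [E → / P .] }  — reduce

I13 contains complete items [P → X X X .], [X → .] — reduce-reduce conflict.

Answer: Yes — I13: [P → X X X .] vs [X → .]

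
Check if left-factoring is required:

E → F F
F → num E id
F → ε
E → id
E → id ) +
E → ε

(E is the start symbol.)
Left-factoring is needed when two productions for the same non-terminal
share a common prefix on the right-hand side.

Productions for E:
  E → F F
  E → id
  E → id ) +
  E → ε
Productions for F:
  F → num E id
  F → ε

Found common prefix 'id' in productions for E

Answer: Yes, E has productions with common prefix 'id'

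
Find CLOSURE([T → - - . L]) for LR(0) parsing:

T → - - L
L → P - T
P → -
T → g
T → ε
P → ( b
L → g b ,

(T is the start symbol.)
Start with: [T → - - . L]
  [T → - - . L] has the dot before L: add [L → . P - T], [L → . g b ,]
  [L → . P - T] has the dot before P: add [P → . -], [P → . ( b]
No further items can be added.

CLOSURE = { [L → . P - T], [L → . g b ,], [P → . ( b], [P → . -], [T → - - . L] }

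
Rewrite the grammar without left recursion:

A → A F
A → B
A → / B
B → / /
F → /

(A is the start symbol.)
A is directly left-recursive. The standard transformation for
  A → A α₁ | ... | A α_m | β₁ | ... | β_n
is
  A  → β₁ A' | ... | β_n A'
  A' → α₁ A' | ... | α_m A' | ε

A → B becomes A → B A'
A → / B becomes A → / B A'
A → A F becomes A' → F A'
Add A' → ε

Productions for other non-terminals are unchanged:
  B → / /
  F → /

Resulting grammar:
A → B A'
A → / B A'
A' → F A'
A' → ε
B → / /
F → /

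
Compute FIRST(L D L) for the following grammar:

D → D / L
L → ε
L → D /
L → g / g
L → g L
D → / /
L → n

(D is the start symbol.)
FIRST sets of the non-terminals involved (from the grammar, by fixed-point iteration):
  FIRST(L) = { '/', 'g', 'n', ε }
  FIRST(D) = { '/' }

To compute FIRST(L D L), process the symbols left to right:
Symbol L is a non-terminal. Add FIRST(L) \ {ε} = { '/', 'g', 'n' }
L is nullable (ε ∈ FIRST(L)), continue to the next symbol.
Symbol D is a non-terminal. Add FIRST(D) \ {ε} = { '/' }
D is not nullable (ε ∉ FIRST(D)), so stop here.
FIRST(L D L) = { '/', 'g', 'n' }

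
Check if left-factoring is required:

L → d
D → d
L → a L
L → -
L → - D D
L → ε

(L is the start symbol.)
Left-factoring is needed when two productions for the same non-terminal
share a common prefix on the right-hand side.

Productions for L:
  L → d
  L → a L
  L → -
  L → - D D
  L → ε

Found common prefix '-' in productions for L

Answer: Yes, L has productions with common prefix '-'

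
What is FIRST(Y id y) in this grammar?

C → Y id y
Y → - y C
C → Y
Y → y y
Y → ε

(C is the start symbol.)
{ '-', 'id', 'y' }

FIRST sets of the non-terminals involved (from the grammar, by fixed-point iteration):
  FIRST(Y) = { '-', 'y', ε }

To compute FIRST(Y id y), process the symbols left to right:
Symbol Y is a non-terminal. Add FIRST(Y) \ {ε} = { '-', 'y' }
Y is nullable (ε ∈ FIRST(Y)), continue to the next symbol.
Symbol id is a terminal. Add 'id' and stop.
FIRST(Y id y) = { '-', 'id', 'y' }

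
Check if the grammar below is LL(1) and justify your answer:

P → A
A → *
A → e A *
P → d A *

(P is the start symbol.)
Yes, the grammar is LL(1).

Relevant sets:
  FIRST(A) = { '*', 'e' }

For P:
  PREDICT(P → A) = { '*', 'e' }
  PREDICT(P → d A '*') = { 'd' }
For A:
  PREDICT(A → '*') = { '*' }
  PREDICT(A → e A '*') = { 'e' }

All predict sets are disjoint. The grammar IS LL(1).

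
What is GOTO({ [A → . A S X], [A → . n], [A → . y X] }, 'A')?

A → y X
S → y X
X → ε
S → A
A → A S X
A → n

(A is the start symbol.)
{ [A → . A S X], [A → . n], [A → . y X], [A → A . S X], [S → . A], [S → . y X] }

GOTO(I, 'A') = CLOSURE({ [A → αX.β] : [A → α.Xβ] ∈ I, X = 'A' })

Items with dot before 'A', with the dot advanced:
  [A → . A S X] → [A → A . S X]
Closure of the advanced items:
  [A → A . S X] has the dot before S: add [S → . y X], [S → . A]
  [S → . A] has the dot before A: add [A → . y X], [A → . A S X], [A → . n]

GOTO = { [A → . A S X], [A → . n], [A → . y X], [A → A . S X], [S → . A], [S → . y X] }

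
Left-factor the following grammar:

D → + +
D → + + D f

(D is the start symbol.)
Left-factoring transforms A → αβ₁ | αβ₂ into A → αA' and A' → β₁ | β₂
(α is the longest common prefix among the alternatives). Repeat until
no nonterminal has two alternatives with a common prefix.

Round 1: D has alternatives sharing prefix '+ +'. Introduce D': D → + + D'
  Add: D' → ε
  Add: D' → D f

No remaining common prefixes — done.

Resulting grammar:
D → + + D'
D' → ε
D' → D f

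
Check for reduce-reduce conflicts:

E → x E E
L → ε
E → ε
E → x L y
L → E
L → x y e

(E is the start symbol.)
Yes — I2: [E → .] vs [L → .]; I3: [E → .] vs [L → E .]; I5: [E → .] vs [L → .]

A reduce-reduce conflict occurs when an LR(0) state has two complete items [A → α .] and [B → β .] — both call for a reduction, and with no lookahead the parser cannot choose between them.

Augment with E' → E and build the canonical LR(0) collection (I0 = CLOSURE({[E' → . E]}), then GOTO on every symbol after a dot until no new states appear). It has 10 states:
  I0: { [E → . x E E], [E → . x L y], [E → .], [E' → . E] }  — shift, reduce
  I1: { [E' → E .] }  — accept
  I2: { [E → . x E E], [E → . x L y], [E → .], [E → x . E E], [E → x . L y], [L → . E], [L → . x y e], [L → .] }  — shift, 2 reduces
  I3: { [E → . x E E], [E → . x L y], [E → .], [E → x E . E], [L → E .] }  — shift, 2 reduces
  I4: { [E → x L . y] }  — shift
  I5: { [E → . x E E], [E → . x L y], [E → .], [E → x . E E], [E → x . L y], [L → . E], [L → . x y e], [L → .], [L → x . y e] }  — shift, 2 reduces
  I6: { [L → x y . e] }  — shift
  I7: { [L → x y e .] }  — reduce
  I8: { [E → x L y .] }  — reduce
  I9: { [E → x E E .] }  — reduce

I2 contains complete items [E → .], [L → .] — reduce-reduce conflict.
I3 contains complete items [E → .], [L → E .] — reduce-reduce conflict.
I5 contains complete items [E → .], [L → .] — reduce-reduce conflict.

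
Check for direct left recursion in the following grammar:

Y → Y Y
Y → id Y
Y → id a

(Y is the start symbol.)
Direct left recursion occurs when N → N α for some non-terminal N (the right-hand side begins with the left-hand side itself).

Y → Y Y: LEFT RECURSIVE (starts with Y)
Y → id Y: starts with id
Y → id a: starts with id

The grammar has direct left recursion on: Y.

Answer: Yes, Y is left-recursive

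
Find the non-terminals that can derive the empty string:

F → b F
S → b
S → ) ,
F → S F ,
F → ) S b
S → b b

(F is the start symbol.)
None

A non-terminal is nullable if it can derive ε (the empty string): either it has an ε-production, or it has a production whose right-hand side consists entirely of nullable non-terminals.

There are no ε-productions, so no non-terminal can derive ε.
No non-terminals are nullable.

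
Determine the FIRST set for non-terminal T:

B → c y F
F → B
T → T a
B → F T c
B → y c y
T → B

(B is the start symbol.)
To compute FIRST(T), examine every production with T on the left-hand side, reading each right-hand side left to right until a non-nullable symbol is reached.

FIRST sets of the other non-terminals involved (by the same procedure, iterated to a fixed point):
  FIRST(B) = { 'c', 'y' }

From T → T a:
  - T is the symbol being defined: contributes nothing new
    T is not nullable, so stop
From T → B:
  - B is a non-terminal: add FIRST(B) \ {ε} = { 'c', 'y' }
    B is not nullable, so stop

Collecting: FIRST(T) = { 'c', 'y' }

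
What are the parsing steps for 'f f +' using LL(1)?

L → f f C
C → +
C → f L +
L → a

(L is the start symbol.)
Stack is shown with the top on the left.

Stack    Input    Action
------------------------
L $      f f + $  output L → f f C
f f C $  f f + $  match 'f'
f C $    f + $    match 'f'
C $      + $      output C → +
+ $      + $      match '+'
$        $        accept

The string is accepted.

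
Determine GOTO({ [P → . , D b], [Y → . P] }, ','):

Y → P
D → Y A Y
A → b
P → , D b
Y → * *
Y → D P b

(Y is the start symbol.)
{ [D → . Y A Y], [P → , . D b], [P → . , D b], [Y → . * *], [Y → . D P b], [Y → . P] }

GOTO(I, ',') = CLOSURE({ [A → αX.β] : [A → α.Xβ] ∈ I, X = ',' })

Items with dot before ',', with the dot advanced:
  [P → . , D b] → [P → , . D b]
Closure of the advanced items:
  [P → , . D b] has the dot before D: add [D → . Y A Y]
  [D → . Y A Y] has the dot before Y: add [Y → . P], [Y → . * *], [Y → . D P b]
  [Y → . P] has the dot before P: add [P → . , D b]

GOTO = { [D → . Y A Y], [P → , . D b], [P → . , D b], [Y → . * *], [Y → . D P b], [Y → . P] }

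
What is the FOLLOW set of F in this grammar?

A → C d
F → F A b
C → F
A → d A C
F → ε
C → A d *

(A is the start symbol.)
In F → F A b: F is followed by A b, add FIRST(A b) \ {ε} = { 'd' }
In C → F: F is at the end, add FOLLOW(C)

The FOLLOW sets referred to above (computed the same way, to a fixed point):
  FOLLOW(C) = { $, 'b', 'd' }

Taking the union: FOLLOW(F) = { $, 'b', 'd' }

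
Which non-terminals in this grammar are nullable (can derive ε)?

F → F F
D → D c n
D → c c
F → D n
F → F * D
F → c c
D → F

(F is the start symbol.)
A non-terminal is nullable if it can derive ε (the empty string): either it has an ε-production, or it has a production whose right-hand side consists entirely of nullable non-terminals.

There are no ε-productions, so no non-terminal can derive ε.
No non-terminals are nullable.

Answer: None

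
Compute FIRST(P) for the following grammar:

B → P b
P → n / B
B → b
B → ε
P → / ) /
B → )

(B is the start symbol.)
{ '/', 'n' }

From P → n / B:
  - n is a terminal: add 'n' and stop
From P → / ) /:
  - '/' is a terminal: add '/' and stop

Collecting: FIRST(P) = { '/', 'n' }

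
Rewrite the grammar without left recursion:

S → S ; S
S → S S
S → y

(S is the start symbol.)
S is directly left-recursive. The standard transformation for
  A → A α₁ | ... | A α_m | β₁ | ... | β_n
is
  A  → β₁ A' | ... | β_n A'
  A' → α₁ A' | ... | α_m A' | ε

S → y becomes S → y S'
S → S ; S becomes S' → ; S S'
S → S S becomes S' → S S'
Add S' → ε

Resulting grammar:
S → y S'
S' → ; S S'
S' → S S'
S' → ε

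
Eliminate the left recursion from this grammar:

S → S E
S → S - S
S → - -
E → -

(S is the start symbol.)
S → - - S'
S' → E S'
S' → - S S'
S' → ε
E → -

S is directly left-recursive. The standard transformation for
  A → A α₁ | ... | A α_m | β₁ | ... | β_n
is
  A  → β₁ A' | ... | β_n A'
  A' → α₁ A' | ... | α_m A' | ε

S → - - becomes S → - - S'
S → S E becomes S' → E S'
S → S - S becomes S' → - S S'
Add S' → ε

Productions for other non-terminals are unchanged:
  E → -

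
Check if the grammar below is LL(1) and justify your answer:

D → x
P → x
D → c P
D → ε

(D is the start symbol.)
Relevant sets:
  FOLLOW(D) = { $ }

For D:
  PREDICT(D → x) = { 'x' }
  PREDICT(D → c P) = { 'c' }
  PREDICT(D → ε) = { $ }
P has a single production, so nothing to check there.

All predict sets are disjoint. The grammar IS LL(1).

Answer: Yes, the grammar is LL(1).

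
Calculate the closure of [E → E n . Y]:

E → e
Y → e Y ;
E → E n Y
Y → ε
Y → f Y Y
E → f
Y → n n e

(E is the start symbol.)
{ [E → E n . Y], [Y → . e Y ;], [Y → . f Y Y], [Y → . n n e], [Y → .] }

To compute CLOSURE, for each item [A → α.Bβ] where B is a non-terminal, add [B → .γ] for all productions B → γ; repeat for the newly added items until nothing changes.

Start with: [E → E n . Y]
  [E → E n . Y] has the dot before Y: add [Y → . e Y ;], [Y → .], [Y → . f Y Y], [Y → . n n e]
No further items can be added.

CLOSURE = { [E → E n . Y], [Y → . e Y ;], [Y → . f Y Y], [Y → . n n e], [Y → .] }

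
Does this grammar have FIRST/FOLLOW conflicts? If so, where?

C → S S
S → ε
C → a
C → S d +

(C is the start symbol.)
No FIRST/FOLLOW conflicts.

A FIRST/FOLLOW conflict occurs when a non-terminal N has a nullable alternative N → β (β ⇒* ε) and another alternative N → α with FIRST(α) ∩ FOLLOW(N) ≠ ∅: on such a lookahead the parser cannot decide between expanding α and letting N vanish via β.

Nullable non-terminals: C, S.
FIRST sets used below: FIRST(S) = { ε }

C: nullable alternative(s) C → S S; FOLLOW(C) = { $ }
  C → S S: FIRST \ {ε} = { } — this is the only nullable alternative, skip
  C → a: FIRST \ {ε} = { 'a' } — disjoint from FOLLOW(C)
  C → S d +: FIRST \ {ε} = { 'd' } — disjoint from FOLLOW(C)
S has a nullable alternative but only one production, so nothing to check.

No FIRST/FOLLOW conflicts found.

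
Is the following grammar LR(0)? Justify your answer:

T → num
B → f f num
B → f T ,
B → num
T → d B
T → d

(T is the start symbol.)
No. Shift-reduce conflict between [T → d .] and [B → . f T ,]

A grammar is LR(0) if no state in the canonical LR(0) collection has:
  - both a shift item (dot before a terminal) and a complete item (shift-reduce conflict), or
  - two or more complete items (reduce-reduce conflict; the accept item [T' → T .] counts as a complete item here).

Augment with T' → T and build the canonical LR(0) collection (I0 = CLOSURE({[T' → . T]}), then GOTO on every symbol after a dot until no new states appear). It has 11 states:
  I0: { [T → . d B], [T → . d], [T → . num], [T' → . T] }  — shift
  I1: { [T' → T .] }  — accept
  I2: { [B → . f T ,], [B → . f f num], [B → . num], [T → d . B], [T → d .] }  — shift, reduce
  I3: { [T → num .] }  — reduce
  I4: { [T → d B .] }  — reduce
  I5: { [B → f . T ,], [B → f . f num], [T → . d B], [T → . d], [T → . num] }  — shift
  I6: { [B → num .] }  — reduce
  I7: { [B → f T . ,] }  — shift
  I8: { [B → f f . num] }  — shift
  I9: { [B → f f num .] }  — reduce
  I10: { [B → f T , .] }  — reduce

Conflict in state I2:
  Shift-reduce conflict between [T → d .] and [B → . f T ,]
So the grammar is NOT LR(0).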